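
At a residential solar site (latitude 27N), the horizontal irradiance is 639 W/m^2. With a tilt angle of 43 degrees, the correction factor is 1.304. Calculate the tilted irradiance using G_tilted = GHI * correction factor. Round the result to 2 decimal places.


Identify the given values:
  GHI = 639 W/m^2, tilt correction factor = 1.304
Apply the formula G_tilted = GHI * factor:
  G_tilted = 639 * 1.304
  G_tilted = 833.26 W/m^2

833.26


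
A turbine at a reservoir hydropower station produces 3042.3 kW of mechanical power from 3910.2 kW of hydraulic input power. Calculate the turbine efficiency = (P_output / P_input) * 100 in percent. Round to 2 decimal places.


Turbine efficiency = (output power / input power) * 100
eta = (3042.3 / 3910.2) * 100
eta = 77.80%

77.80


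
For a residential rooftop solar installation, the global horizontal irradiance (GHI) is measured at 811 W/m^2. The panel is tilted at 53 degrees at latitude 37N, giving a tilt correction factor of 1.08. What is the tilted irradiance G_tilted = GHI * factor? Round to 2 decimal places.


Identify the given values:
  GHI = 811 W/m^2, tilt correction factor = 1.08
Apply the formula G_tilted = GHI * factor:
  G_tilted = 811 * 1.08
  G_tilted = 875.88 W/m^2

875.88


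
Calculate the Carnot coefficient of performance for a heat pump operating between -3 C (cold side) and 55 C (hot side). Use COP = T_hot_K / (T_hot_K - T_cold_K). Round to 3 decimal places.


Convert to Kelvin:
  T_hot = 55 + 273.15 = 328.15 K
  T_cold = -3 + 273.15 = 270.15 K
Apply Carnot COP formula:
  COP = T_hot_K / (T_hot_K - T_cold_K) = 328.15 / 58.0
  COP = 5.658

5.658


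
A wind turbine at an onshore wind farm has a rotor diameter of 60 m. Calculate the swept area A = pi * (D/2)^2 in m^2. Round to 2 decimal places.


Compute the rotor radius:
  r = D / 2 = 60 / 2 = 30.0 m
Calculate swept area:
  A = pi * r^2 = pi * 30.0^2
  A = 2827.43 m^2

2827.43


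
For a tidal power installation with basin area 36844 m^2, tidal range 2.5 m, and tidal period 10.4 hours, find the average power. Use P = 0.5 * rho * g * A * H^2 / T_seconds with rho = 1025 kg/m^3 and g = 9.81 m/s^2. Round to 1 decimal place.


Convert period to seconds: T = 10.4 * 3600 = 37440.0 s
H^2 = 2.5^2 = 6.25
P = 0.5 * rho * g * A * H^2 / T
P = 0.5 * 1025 * 9.81 * 36844 * 6.25 / 37440.0
P = 30922.4 W

30922.4


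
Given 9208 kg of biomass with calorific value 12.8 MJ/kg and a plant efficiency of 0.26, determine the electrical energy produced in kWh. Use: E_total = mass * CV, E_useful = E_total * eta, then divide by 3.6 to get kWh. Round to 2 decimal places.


Total energy = mass * CV = 9208 * 12.8 = 117862.4 MJ
Useful energy = total * eta = 117862.4 * 0.26 = 30644.22 MJ
Convert to kWh: 30644.22 / 3.6
Useful energy = 8512.28 kWh

8512.28


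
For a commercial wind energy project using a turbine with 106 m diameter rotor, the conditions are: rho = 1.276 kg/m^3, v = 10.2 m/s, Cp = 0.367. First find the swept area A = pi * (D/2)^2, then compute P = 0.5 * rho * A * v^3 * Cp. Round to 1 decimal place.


Step 1 -- Compute swept area:
  A = pi * (D/2)^2 = pi * (106/2)^2 = 8824.73 m^2
Step 2 -- Apply wind power equation:
  P = 0.5 * rho * A * v^3 * Cp
  v^3 = 10.2^3 = 1061.208
  P = 0.5 * 1.276 * 8824.73 * 1061.208 * 0.367
  P = 2192748.7 W

2192748.7


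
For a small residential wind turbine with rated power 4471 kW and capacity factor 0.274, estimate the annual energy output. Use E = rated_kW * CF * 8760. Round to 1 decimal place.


Annual energy = rated_kW * capacity_factor * hours_per_year
Given: P_rated = 4471 kW, CF = 0.274, hours = 8760
E = 4471 * 0.274 * 8760
E = 10731473.0 kWh

10731473.0


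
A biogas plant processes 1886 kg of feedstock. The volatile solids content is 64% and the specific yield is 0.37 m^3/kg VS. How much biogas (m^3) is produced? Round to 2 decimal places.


Compute volatile solids:
  VS = mass * VS_fraction = 1886 * 0.64 = 1207.04 kg
Calculate biogas volume:
  Biogas = VS * specific_yield = 1207.04 * 0.37
  Biogas = 446.60 m^3

446.60


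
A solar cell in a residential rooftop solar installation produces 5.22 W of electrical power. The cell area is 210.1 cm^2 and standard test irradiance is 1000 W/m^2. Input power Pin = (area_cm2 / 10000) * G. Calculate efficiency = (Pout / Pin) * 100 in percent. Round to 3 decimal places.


First compute the input power:
  Pin = area_cm2 / 10000 * G = 210.1 / 10000 * 1000 = 21.01 W
Then compute efficiency:
  Efficiency = (Pout / Pin) * 100 = (5.22 / 21.01) * 100
  Efficiency = 24.845%

24.845


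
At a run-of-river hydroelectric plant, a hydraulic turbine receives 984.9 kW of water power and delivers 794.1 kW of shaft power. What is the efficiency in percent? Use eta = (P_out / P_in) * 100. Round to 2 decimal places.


Turbine efficiency = (output power / input power) * 100
eta = (794.1 / 984.9) * 100
eta = 80.63%

80.63


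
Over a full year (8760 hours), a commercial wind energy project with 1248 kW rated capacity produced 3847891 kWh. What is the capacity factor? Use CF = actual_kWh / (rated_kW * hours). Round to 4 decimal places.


Capacity factor = actual output / maximum possible output
Maximum possible = rated * hours = 1248 * 8760 = 10932480 kWh
CF = 3847891 / 10932480
CF = 0.3520

0.3520


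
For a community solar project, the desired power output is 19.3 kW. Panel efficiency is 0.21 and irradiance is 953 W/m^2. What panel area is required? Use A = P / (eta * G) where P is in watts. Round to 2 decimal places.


Convert target power to watts: P = 19.3 * 1000 = 19300.0 W
Compute denominator: eta * G = 0.21 * 953 = 200.13
Required area A = P / (eta * G) = 19300.0 / 200.13
A = 96.44 m^2

96.44


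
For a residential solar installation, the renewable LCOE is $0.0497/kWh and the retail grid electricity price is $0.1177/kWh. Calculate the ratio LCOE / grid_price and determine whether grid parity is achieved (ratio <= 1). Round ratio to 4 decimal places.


Compare LCOE to grid price:
  LCOE = $0.0497/kWh, Grid price = $0.1177/kWh
  Ratio = LCOE / grid_price = 0.0497 / 0.1177 = 0.4223
  Grid parity achieved (ratio <= 1)? yes

0.4223


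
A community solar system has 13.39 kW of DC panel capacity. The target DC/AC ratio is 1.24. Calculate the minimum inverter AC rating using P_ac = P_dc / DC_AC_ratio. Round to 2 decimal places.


The inverter AC capacity is determined by the DC/AC ratio.
Given: P_dc = 13.39 kW, DC/AC ratio = 1.24
P_ac = P_dc / ratio = 13.39 / 1.24
P_ac = 10.80 kW

10.80


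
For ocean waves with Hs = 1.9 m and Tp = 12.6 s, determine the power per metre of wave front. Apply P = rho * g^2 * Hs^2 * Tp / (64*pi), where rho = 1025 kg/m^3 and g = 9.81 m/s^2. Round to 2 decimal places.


Apply wave power formula:
  g^2 = 9.81^2 = 96.2361
  Hs^2 = 1.9^2 = 3.61
  Numerator = rho * g^2 * Hs^2 * Tp = 1025 * 96.2361 * 3.61 * 12.6 = 4486830.13
  Denominator = 64 * pi = 201.0619
  P = 4486830.13 / 201.0619 = 22315.66 W/m

22315.66


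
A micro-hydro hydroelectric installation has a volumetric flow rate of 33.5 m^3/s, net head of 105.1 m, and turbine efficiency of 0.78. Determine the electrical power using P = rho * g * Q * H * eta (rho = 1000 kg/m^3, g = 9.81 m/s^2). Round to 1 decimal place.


Apply the hydropower formula P = rho * g * Q * H * eta
rho * g = 1000 * 9.81 = 9810.0
P = 9810.0 * 33.5 * 105.1 * 0.78
P = 26940840.0 W

26940840.0


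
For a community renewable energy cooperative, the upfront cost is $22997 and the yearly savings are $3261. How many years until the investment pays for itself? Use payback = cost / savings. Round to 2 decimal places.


Simple payback period = initial cost / annual savings
Payback = 22997 / 3261
Payback = 7.05 years

7.05


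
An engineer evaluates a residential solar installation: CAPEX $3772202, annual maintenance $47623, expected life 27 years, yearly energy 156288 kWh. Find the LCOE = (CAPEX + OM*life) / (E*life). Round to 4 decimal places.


Total cost = CAPEX + OM * lifetime = 3772202 + 47623 * 27 = 3772202 + 1285821 = 5058023
Total generation = annual * lifetime = 156288 * 27 = 4219776 kWh
LCOE = 5058023 / 4219776
LCOE = 1.1986 $/kWh

1.1986


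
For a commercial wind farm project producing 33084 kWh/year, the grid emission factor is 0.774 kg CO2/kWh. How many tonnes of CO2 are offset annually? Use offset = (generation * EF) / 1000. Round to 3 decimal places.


CO2 offset in kg = generation * emission_factor
CO2 offset = 33084 * 0.774 = 25607.02 kg
Convert to tonnes:
  CO2 offset = 25607.02 / 1000 = 25.607 tonnes

25.607


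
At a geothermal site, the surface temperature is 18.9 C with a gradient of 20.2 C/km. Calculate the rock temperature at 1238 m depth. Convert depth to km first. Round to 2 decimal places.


Convert depth to km: 1238 / 1000 = 1.238 km
Temperature increase = gradient * depth_km = 20.2 * 1.238 = 25.01 C
Temperature at depth = T_surface + delta_T = 18.9 + 25.01
T = 43.91 C

43.91


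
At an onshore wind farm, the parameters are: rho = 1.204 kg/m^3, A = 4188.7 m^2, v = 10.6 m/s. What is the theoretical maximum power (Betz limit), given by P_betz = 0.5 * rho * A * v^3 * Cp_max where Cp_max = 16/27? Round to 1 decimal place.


The Betz coefficient Cp_max = 16/27 = 0.5926
v^3 = 10.6^3 = 1191.016
P_betz = 0.5 * rho * A * v^3 * Cp_max
P_betz = 0.5 * 1.204 * 4188.7 * 1191.016 * 0.5926
P_betz = 1779711.3 W

1779711.3


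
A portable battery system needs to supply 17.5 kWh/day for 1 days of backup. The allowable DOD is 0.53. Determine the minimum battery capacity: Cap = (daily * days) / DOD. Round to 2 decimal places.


Total energy needed = daily * days = 17.5 * 1 = 17.5 kWh
Account for depth of discharge:
  Cap = total_energy / DOD = 17.5 / 0.53
  Cap = 33.02 kWh

33.02


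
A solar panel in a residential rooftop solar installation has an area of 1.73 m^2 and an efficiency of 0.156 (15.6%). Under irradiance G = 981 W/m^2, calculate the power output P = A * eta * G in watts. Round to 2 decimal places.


Use the solar power formula P = A * eta * G.
Given: A = 1.73 m^2, eta = 0.156, G = 981 W/m^2
P = 1.73 * 0.156 * 981
P = 264.75 W

264.75


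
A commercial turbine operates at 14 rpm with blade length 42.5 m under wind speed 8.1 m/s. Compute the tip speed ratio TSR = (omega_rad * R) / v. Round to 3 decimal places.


Convert rotational speed to rad/s:
  omega = 14 * 2 * pi / 60 = 1.4661 rad/s
Compute tip speed:
  v_tip = omega * R = 1.4661 * 42.5 = 62.308 m/s
Tip speed ratio:
  TSR = v_tip / v_wind = 62.308 / 8.1 = 7.692

7.692


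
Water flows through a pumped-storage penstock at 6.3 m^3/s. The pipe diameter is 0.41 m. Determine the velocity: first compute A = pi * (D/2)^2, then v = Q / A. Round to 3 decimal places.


Compute pipe cross-sectional area:
  A = pi * (D/2)^2 = pi * (0.41/2)^2 = 0.132 m^2
Calculate velocity:
  v = Q / A = 6.3 / 0.132
  v = 47.718 m/s

47.718


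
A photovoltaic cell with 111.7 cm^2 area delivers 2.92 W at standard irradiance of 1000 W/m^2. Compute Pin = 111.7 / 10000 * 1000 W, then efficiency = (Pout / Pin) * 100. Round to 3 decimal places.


First compute the input power:
  Pin = area_cm2 / 10000 * G = 111.7 / 10000 * 1000 = 11.17 W
Then compute efficiency:
  Efficiency = (Pout / Pin) * 100 = (2.92 / 11.17) * 100
  Efficiency = 26.141%

26.141


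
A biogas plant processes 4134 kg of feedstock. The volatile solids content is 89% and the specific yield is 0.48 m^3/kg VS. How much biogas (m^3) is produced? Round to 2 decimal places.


Compute volatile solids:
  VS = mass * VS_fraction = 4134 * 0.89 = 3679.26 kg
Calculate biogas volume:
  Biogas = VS * specific_yield = 3679.26 * 0.48
  Biogas = 1766.04 m^3

1766.04


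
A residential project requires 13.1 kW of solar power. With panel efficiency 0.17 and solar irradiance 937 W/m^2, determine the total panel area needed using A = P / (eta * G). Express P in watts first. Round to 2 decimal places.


Convert target power to watts: P = 13.1 * 1000 = 13100.0 W
Compute denominator: eta * G = 0.17 * 937 = 159.29
Required area A = P / (eta * G) = 13100.0 / 159.29
A = 82.24 m^2

82.24


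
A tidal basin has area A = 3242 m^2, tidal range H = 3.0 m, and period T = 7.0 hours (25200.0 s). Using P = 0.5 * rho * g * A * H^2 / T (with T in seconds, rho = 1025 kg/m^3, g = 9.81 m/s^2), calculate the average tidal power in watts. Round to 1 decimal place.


Convert period to seconds: T = 7.0 * 3600 = 25200.0 s
H^2 = 3.0^2 = 9.0
P = 0.5 * rho * g * A * H^2 / T
P = 0.5 * 1025 * 9.81 * 3242 * 9.0 / 25200.0
P = 5821.3 W

5821.3


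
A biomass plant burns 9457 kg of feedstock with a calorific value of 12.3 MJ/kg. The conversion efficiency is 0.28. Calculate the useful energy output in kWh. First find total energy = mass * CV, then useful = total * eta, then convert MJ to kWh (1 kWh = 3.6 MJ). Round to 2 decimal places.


Total energy = mass * CV = 9457 * 12.3 = 116321.1 MJ
Useful energy = total * eta = 116321.1 * 0.28 = 32569.91 MJ
Convert to kWh: 32569.91 / 3.6
Useful energy = 9047.20 kWh

9047.20


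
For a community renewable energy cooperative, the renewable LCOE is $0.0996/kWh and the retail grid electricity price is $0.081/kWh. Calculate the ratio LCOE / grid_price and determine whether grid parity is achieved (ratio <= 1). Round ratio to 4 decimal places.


Compare LCOE to grid price:
  LCOE = $0.0996/kWh, Grid price = $0.081/kWh
  Ratio = LCOE / grid_price = 0.0996 / 0.081 = 1.2296
  Grid parity achieved (ratio <= 1)? no

1.2296


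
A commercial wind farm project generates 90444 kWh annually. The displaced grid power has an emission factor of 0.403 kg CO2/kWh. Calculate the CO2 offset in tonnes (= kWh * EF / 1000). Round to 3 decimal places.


CO2 offset in kg = generation * emission_factor
CO2 offset = 90444 * 0.403 = 36448.93 kg
Convert to tonnes:
  CO2 offset = 36448.93 / 1000 = 36.449 tonnes

36.449


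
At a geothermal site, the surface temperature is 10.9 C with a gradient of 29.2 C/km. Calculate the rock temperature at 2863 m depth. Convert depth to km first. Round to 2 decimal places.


Convert depth to km: 2863 / 1000 = 2.863 km
Temperature increase = gradient * depth_km = 29.2 * 2.863 = 83.6 C
Temperature at depth = T_surface + delta_T = 10.9 + 83.6
T = 94.50 C

94.50


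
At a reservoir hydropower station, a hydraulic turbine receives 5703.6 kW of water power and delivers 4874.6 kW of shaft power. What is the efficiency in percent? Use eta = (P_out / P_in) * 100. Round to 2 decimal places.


Turbine efficiency = (output power / input power) * 100
eta = (4874.6 / 5703.6) * 100
eta = 85.47%

85.47


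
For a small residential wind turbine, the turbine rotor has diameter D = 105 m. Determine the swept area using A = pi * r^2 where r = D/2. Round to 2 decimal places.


Compute the rotor radius:
  r = D / 2 = 105 / 2 = 52.5 m
Calculate swept area:
  A = pi * r^2 = pi * 52.5^2
  A = 8659.01 m^2

8659.01


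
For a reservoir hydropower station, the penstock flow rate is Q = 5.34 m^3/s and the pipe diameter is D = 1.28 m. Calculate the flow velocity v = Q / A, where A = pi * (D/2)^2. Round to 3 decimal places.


Compute pipe cross-sectional area:
  A = pi * (D/2)^2 = pi * (1.28/2)^2 = 1.2868 m^2
Calculate velocity:
  v = Q / A = 5.34 / 1.2868
  v = 4.150 m/s

4.150


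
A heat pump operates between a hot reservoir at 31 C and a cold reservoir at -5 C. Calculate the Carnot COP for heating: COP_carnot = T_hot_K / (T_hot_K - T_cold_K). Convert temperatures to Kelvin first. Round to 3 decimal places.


Convert to Kelvin:
  T_hot = 31 + 273.15 = 304.15 K
  T_cold = -5 + 273.15 = 268.15 K
Apply Carnot COP formula:
  COP = T_hot_K / (T_hot_K - T_cold_K) = 304.15 / 36.0
  COP = 8.449

8.449


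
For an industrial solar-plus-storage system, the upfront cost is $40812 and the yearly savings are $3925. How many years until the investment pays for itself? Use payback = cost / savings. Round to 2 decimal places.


Simple payback period = initial cost / annual savings
Payback = 40812 / 3925
Payback = 10.40 years

10.40


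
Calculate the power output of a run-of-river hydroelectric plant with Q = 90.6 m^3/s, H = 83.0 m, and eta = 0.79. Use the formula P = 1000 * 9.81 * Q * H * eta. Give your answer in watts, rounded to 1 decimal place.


Apply the hydropower formula P = rho * g * Q * H * eta
rho * g = 1000 * 9.81 = 9810.0
P = 9810.0 * 90.6 * 83.0 * 0.79
P = 58277698.0 W

58277698.0


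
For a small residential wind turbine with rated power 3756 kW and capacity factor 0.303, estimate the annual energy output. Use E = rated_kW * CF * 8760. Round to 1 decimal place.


Annual energy = rated_kW * capacity_factor * hours_per_year
Given: P_rated = 3756 kW, CF = 0.303, hours = 8760
E = 3756 * 0.303 * 8760
E = 9969475.7 kWh

9969475.7


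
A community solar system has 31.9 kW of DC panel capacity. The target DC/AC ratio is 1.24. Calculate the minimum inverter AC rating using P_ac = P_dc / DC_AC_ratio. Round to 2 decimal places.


The inverter AC capacity is determined by the DC/AC ratio.
Given: P_dc = 31.9 kW, DC/AC ratio = 1.24
P_ac = P_dc / ratio = 31.9 / 1.24
P_ac = 25.73 kW

25.73


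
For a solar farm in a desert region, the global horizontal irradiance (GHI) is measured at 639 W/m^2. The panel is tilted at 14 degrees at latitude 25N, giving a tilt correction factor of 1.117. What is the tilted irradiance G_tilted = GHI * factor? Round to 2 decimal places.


Identify the given values:
  GHI = 639 W/m^2, tilt correction factor = 1.117
Apply the formula G_tilted = GHI * factor:
  G_tilted = 639 * 1.117
  G_tilted = 713.76 W/m^2

713.76


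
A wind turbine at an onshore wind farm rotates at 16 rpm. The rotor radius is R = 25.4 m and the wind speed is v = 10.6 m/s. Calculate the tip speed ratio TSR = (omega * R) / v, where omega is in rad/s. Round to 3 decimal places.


Convert rotational speed to rad/s:
  omega = 16 * 2 * pi / 60 = 1.6755 rad/s
Compute tip speed:
  v_tip = omega * R = 1.6755 * 25.4 = 42.558 m/s
Tip speed ratio:
  TSR = v_tip / v_wind = 42.558 / 10.6 = 4.015

4.015


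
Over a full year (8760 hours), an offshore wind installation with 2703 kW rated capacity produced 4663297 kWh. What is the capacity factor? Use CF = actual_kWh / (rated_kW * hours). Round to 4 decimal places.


Capacity factor = actual output / maximum possible output
Maximum possible = rated * hours = 2703 * 8760 = 23678280 kWh
CF = 4663297 / 23678280
CF = 0.1969

0.1969


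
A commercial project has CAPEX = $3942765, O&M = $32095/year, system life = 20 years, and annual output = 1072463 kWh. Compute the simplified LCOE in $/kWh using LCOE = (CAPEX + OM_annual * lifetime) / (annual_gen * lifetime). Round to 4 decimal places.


Total cost = CAPEX + OM * lifetime = 3942765 + 32095 * 20 = 3942765 + 641900 = 4584665
Total generation = annual * lifetime = 1072463 * 20 = 21449260 kWh
LCOE = 4584665 / 21449260
LCOE = 0.2137 $/kWh

0.2137


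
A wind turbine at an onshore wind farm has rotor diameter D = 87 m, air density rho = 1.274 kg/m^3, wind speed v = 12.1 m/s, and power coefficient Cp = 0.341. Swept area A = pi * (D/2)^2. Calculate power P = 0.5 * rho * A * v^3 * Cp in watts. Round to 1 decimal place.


Step 1 -- Compute swept area:
  A = pi * (D/2)^2 = pi * (87/2)^2 = 5944.68 m^2
Step 2 -- Apply wind power equation:
  P = 0.5 * rho * A * v^3 * Cp
  v^3 = 12.1^3 = 1771.561
  P = 0.5 * 1.274 * 5944.68 * 1771.561 * 0.341
  P = 2287590.6 W

2287590.6


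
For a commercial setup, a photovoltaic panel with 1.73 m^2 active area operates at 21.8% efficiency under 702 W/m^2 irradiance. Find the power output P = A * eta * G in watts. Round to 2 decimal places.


Use the solar power formula P = A * eta * G.
Given: A = 1.73 m^2, eta = 0.218, G = 702 W/m^2
P = 1.73 * 0.218 * 702
P = 264.75 W

264.75


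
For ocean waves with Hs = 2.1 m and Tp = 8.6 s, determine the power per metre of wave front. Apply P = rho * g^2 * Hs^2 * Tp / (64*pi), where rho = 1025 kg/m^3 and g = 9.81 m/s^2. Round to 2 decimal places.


Apply wave power formula:
  g^2 = 9.81^2 = 96.2361
  Hs^2 = 2.1^2 = 4.41
  Numerator = rho * g^2 * Hs^2 * Tp = 1025 * 96.2361 * 4.41 * 8.6 = 3741096.59
  Denominator = 64 * pi = 201.0619
  P = 3741096.59 / 201.0619 = 18606.69 W/m

18606.69


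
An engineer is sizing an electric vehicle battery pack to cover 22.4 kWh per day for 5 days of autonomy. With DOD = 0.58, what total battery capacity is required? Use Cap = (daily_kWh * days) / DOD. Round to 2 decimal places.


Total energy needed = daily * days = 22.4 * 5 = 112.0 kWh
Account for depth of discharge:
  Cap = total_energy / DOD = 112.0 / 0.58
  Cap = 193.10 kWh

193.10


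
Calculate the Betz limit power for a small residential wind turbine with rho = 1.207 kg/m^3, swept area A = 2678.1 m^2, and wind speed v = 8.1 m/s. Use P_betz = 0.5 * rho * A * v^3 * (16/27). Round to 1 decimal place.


The Betz coefficient Cp_max = 16/27 = 0.5926
v^3 = 8.1^3 = 531.441
P_betz = 0.5 * rho * A * v^3 * Cp_max
P_betz = 0.5 * 1.207 * 2678.1 * 531.441 * 0.5926
P_betz = 508997.1 W

508997.1


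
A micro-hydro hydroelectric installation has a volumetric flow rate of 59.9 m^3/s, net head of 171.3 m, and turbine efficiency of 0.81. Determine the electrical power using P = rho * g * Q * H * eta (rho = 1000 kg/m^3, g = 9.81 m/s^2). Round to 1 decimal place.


Apply the hydropower formula P = rho * g * Q * H * eta
rho * g = 1000 * 9.81 = 9810.0
P = 9810.0 * 59.9 * 171.3 * 0.81
P = 81533899.1 W

81533899.1


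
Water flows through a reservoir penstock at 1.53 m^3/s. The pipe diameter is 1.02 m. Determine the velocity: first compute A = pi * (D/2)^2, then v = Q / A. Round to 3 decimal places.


Compute pipe cross-sectional area:
  A = pi * (D/2)^2 = pi * (1.02/2)^2 = 0.8171 m^2
Calculate velocity:
  v = Q / A = 1.53 / 0.8171
  v = 1.872 m/s

1.872


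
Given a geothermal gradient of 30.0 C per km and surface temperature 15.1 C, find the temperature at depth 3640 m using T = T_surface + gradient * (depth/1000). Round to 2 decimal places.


Convert depth to km: 3640 / 1000 = 3.64 km
Temperature increase = gradient * depth_km = 30.0 * 3.64 = 109.2 C
Temperature at depth = T_surface + delta_T = 15.1 + 109.2
T = 124.30 C

124.30


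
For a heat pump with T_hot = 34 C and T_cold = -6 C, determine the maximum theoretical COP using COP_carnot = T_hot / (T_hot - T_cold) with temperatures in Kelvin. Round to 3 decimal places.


Convert to Kelvin:
  T_hot = 34 + 273.15 = 307.15 K
  T_cold = -6 + 273.15 = 267.15 K
Apply Carnot COP formula:
  COP = T_hot_K / (T_hot_K - T_cold_K) = 307.15 / 40.0
  COP = 7.679

7.679


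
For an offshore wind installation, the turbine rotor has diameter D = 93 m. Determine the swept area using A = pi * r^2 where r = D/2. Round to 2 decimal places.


Compute the rotor radius:
  r = D / 2 = 93 / 2 = 46.5 m
Calculate swept area:
  A = pi * r^2 = pi * 46.5^2
  A = 6792.91 m^2

6792.91


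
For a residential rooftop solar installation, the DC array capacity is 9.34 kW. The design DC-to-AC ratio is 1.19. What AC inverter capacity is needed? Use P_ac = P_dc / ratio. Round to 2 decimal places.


The inverter AC capacity is determined by the DC/AC ratio.
Given: P_dc = 9.34 kW, DC/AC ratio = 1.19
P_ac = P_dc / ratio = 9.34 / 1.19
P_ac = 7.85 kW

7.85


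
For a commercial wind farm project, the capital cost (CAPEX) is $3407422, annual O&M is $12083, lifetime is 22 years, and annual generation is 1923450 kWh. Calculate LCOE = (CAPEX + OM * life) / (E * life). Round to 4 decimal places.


Total cost = CAPEX + OM * lifetime = 3407422 + 12083 * 22 = 3407422 + 265826 = 3673248
Total generation = annual * lifetime = 1923450 * 22 = 42315900 kWh
LCOE = 3673248 / 42315900
LCOE = 0.0868 $/kWh

0.0868


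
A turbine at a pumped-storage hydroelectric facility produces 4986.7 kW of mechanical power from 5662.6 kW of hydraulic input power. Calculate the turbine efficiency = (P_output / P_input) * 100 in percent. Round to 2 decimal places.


Turbine efficiency = (output power / input power) * 100
eta = (4986.7 / 5662.6) * 100
eta = 88.06%

88.06


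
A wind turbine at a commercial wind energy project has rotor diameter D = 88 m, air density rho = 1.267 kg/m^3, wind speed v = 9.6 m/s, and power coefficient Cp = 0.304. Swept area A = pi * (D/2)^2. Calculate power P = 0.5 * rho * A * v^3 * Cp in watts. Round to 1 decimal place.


Step 1 -- Compute swept area:
  A = pi * (D/2)^2 = pi * (88/2)^2 = 6082.12 m^2
Step 2 -- Apply wind power equation:
  P = 0.5 * rho * A * v^3 * Cp
  v^3 = 9.6^3 = 884.736
  P = 0.5 * 1.267 * 6082.12 * 884.736 * 0.304
  P = 1036308.7 W

1036308.7


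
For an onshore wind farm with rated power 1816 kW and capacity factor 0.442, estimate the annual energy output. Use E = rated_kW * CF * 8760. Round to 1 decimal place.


Annual energy = rated_kW * capacity_factor * hours_per_year
Given: P_rated = 1816 kW, CF = 0.442, hours = 8760
E = 1816 * 0.442 * 8760
E = 7031406.7 kWh

7031406.7


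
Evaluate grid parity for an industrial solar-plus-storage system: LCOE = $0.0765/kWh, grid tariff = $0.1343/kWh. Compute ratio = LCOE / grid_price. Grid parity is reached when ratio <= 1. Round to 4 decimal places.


Compare LCOE to grid price:
  LCOE = $0.0765/kWh, Grid price = $0.1343/kWh
  Ratio = LCOE / grid_price = 0.0765 / 0.1343 = 0.5696
  Grid parity achieved (ratio <= 1)? yes

0.5696


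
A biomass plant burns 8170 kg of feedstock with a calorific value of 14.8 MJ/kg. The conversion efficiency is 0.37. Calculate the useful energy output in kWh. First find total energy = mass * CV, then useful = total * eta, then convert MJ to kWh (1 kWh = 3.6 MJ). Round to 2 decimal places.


Total energy = mass * CV = 8170 * 14.8 = 120916.0 MJ
Useful energy = total * eta = 120916.0 * 0.37 = 44738.92 MJ
Convert to kWh: 44738.92 / 3.6
Useful energy = 12427.48 kWh

12427.48


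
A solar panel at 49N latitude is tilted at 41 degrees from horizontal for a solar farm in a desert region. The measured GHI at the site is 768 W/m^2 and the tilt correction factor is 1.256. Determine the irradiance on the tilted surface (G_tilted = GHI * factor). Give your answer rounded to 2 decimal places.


Identify the given values:
  GHI = 768 W/m^2, tilt correction factor = 1.256
Apply the formula G_tilted = GHI * factor:
  G_tilted = 768 * 1.256
  G_tilted = 964.61 W/m^2

964.61


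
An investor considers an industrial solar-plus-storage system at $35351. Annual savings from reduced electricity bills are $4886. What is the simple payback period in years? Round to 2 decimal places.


Simple payback period = initial cost / annual savings
Payback = 35351 / 4886
Payback = 7.24 years

7.24


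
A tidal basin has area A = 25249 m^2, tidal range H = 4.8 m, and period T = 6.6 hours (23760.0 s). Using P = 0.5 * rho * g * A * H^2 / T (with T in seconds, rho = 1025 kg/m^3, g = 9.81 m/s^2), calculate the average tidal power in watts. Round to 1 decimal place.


Convert period to seconds: T = 6.6 * 3600 = 23760.0 s
H^2 = 4.8^2 = 23.04
P = 0.5 * rho * g * A * H^2 / T
P = 0.5 * 1025 * 9.81 * 25249 * 23.04 / 23760.0
P = 123095.8 W

123095.8


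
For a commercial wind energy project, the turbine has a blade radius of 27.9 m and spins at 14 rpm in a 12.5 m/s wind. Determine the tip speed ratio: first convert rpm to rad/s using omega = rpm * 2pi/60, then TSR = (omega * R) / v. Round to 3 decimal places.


Convert rotational speed to rad/s:
  omega = 14 * 2 * pi / 60 = 1.4661 rad/s
Compute tip speed:
  v_tip = omega * R = 1.4661 * 27.9 = 40.904 m/s
Tip speed ratio:
  TSR = v_tip / v_wind = 40.904 / 12.5 = 3.272

3.272


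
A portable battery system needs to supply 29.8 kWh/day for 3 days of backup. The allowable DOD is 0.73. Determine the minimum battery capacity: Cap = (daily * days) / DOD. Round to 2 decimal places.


Total energy needed = daily * days = 29.8 * 3 = 89.4 kWh
Account for depth of discharge:
  Cap = total_energy / DOD = 89.4 / 0.73
  Cap = 122.47 kWh

122.47


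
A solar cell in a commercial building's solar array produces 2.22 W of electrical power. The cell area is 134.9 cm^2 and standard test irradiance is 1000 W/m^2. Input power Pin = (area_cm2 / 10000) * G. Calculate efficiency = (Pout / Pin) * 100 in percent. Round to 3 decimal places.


First compute the input power:
  Pin = area_cm2 / 10000 * G = 134.9 / 10000 * 1000 = 13.49 W
Then compute efficiency:
  Efficiency = (Pout / Pin) * 100 = (2.22 / 13.49) * 100
  Efficiency = 16.457%

16.457


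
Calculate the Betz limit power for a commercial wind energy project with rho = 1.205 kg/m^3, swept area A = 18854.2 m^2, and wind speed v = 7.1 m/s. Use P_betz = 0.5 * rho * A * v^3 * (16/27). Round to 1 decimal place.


The Betz coefficient Cp_max = 16/27 = 0.5926
v^3 = 7.1^3 = 357.911
P_betz = 0.5 * rho * A * v^3 * Cp_max
P_betz = 0.5 * 1.205 * 18854.2 * 357.911 * 0.5926
P_betz = 2409330.8 W

2409330.8


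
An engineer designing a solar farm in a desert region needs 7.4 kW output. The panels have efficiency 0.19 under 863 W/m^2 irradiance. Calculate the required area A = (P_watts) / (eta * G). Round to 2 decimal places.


Convert target power to watts: P = 7.4 * 1000 = 7400.0 W
Compute denominator: eta * G = 0.19 * 863 = 163.97
Required area A = P / (eta * G) = 7400.0 / 163.97
A = 45.13 m^2

45.13


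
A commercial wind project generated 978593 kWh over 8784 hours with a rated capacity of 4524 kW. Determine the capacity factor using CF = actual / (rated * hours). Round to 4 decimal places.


Capacity factor = actual output / maximum possible output
Maximum possible = rated * hours = 4524 * 8784 = 39738816 kWh
CF = 978593 / 39738816
CF = 0.0246

0.0246


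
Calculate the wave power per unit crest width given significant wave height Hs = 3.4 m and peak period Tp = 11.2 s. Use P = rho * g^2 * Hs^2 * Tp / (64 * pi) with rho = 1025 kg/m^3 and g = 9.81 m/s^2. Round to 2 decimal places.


Apply wave power formula:
  g^2 = 9.81^2 = 96.2361
  Hs^2 = 3.4^2 = 11.56
  Numerator = rho * g^2 * Hs^2 * Tp = 1025 * 96.2361 * 11.56 * 11.2 = 12771377.35
  Denominator = 64 * pi = 201.0619
  P = 12771377.35 / 201.0619 = 63519.62 W/m

63519.62


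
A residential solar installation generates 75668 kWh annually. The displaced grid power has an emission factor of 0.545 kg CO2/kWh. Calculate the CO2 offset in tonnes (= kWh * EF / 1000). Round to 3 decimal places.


CO2 offset in kg = generation * emission_factor
CO2 offset = 75668 * 0.545 = 41239.06 kg
Convert to tonnes:
  CO2 offset = 41239.06 / 1000 = 41.239 tonnes

41.239


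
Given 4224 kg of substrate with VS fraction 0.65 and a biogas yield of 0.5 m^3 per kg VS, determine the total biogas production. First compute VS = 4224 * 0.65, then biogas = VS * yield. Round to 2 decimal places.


Compute volatile solids:
  VS = mass * VS_fraction = 4224 * 0.65 = 2745.6 kg
Calculate biogas volume:
  Biogas = VS * specific_yield = 2745.6 * 0.5
  Biogas = 1372.80 m^3

1372.80


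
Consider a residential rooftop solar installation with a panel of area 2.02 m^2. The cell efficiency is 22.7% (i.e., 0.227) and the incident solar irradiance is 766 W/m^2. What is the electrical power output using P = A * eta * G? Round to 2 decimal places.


Use the solar power formula P = A * eta * G.
Given: A = 2.02 m^2, eta = 0.227, G = 766 W/m^2
P = 2.02 * 0.227 * 766
P = 351.24 W

351.24


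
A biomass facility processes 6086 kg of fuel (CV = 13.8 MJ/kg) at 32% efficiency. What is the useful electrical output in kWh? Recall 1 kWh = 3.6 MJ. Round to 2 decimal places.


Total energy = mass * CV = 6086 * 13.8 = 83986.8 MJ
Useful energy = total * eta = 83986.8 * 0.32 = 26875.78 MJ
Convert to kWh: 26875.78 / 3.6
Useful energy = 7465.49 kWh

7465.49


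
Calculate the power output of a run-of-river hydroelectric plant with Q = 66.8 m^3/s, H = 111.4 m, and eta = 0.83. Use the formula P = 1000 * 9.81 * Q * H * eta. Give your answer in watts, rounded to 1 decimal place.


Apply the hydropower formula P = rho * g * Q * H * eta
rho * g = 1000 * 9.81 = 9810.0
P = 9810.0 * 66.8 * 111.4 * 0.83
P = 60591088.3 W

60591088.3


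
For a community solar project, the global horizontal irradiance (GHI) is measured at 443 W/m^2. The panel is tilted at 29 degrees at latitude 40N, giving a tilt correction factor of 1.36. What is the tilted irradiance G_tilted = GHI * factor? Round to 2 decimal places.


Identify the given values:
  GHI = 443 W/m^2, tilt correction factor = 1.36
Apply the formula G_tilted = GHI * factor:
  G_tilted = 443 * 1.36
  G_tilted = 602.48 W/m^2

602.48


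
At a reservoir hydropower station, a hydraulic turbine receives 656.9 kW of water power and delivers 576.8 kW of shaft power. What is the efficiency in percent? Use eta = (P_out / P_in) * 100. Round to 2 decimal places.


Turbine efficiency = (output power / input power) * 100
eta = (576.8 / 656.9) * 100
eta = 87.81%

87.81


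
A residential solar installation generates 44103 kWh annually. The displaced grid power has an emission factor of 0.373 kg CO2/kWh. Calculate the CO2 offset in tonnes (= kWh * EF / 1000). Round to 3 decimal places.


CO2 offset in kg = generation * emission_factor
CO2 offset = 44103 * 0.373 = 16450.42 kg
Convert to tonnes:
  CO2 offset = 16450.42 / 1000 = 16.450 tonnes

16.450


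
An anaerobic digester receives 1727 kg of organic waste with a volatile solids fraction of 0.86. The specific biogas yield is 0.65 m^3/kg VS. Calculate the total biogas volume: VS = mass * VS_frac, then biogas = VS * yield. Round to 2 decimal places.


Compute volatile solids:
  VS = mass * VS_fraction = 1727 * 0.86 = 1485.22 kg
Calculate biogas volume:
  Biogas = VS * specific_yield = 1485.22 * 0.65
  Biogas = 965.39 m^3

965.39


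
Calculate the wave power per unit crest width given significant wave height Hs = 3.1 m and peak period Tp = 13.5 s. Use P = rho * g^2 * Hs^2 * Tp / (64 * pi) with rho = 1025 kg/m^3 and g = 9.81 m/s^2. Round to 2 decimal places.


Apply wave power formula:
  g^2 = 9.81^2 = 96.2361
  Hs^2 = 3.1^2 = 9.61
  Numerator = rho * g^2 * Hs^2 * Tp = 1025 * 96.2361 * 9.61 * 13.5 = 12797320.19
  Denominator = 64 * pi = 201.0619
  P = 12797320.19 / 201.0619 = 63648.65 W/m

63648.65


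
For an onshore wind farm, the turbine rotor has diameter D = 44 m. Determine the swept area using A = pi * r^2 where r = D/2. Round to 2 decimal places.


Compute the rotor radius:
  r = D / 2 = 44 / 2 = 22.0 m
Calculate swept area:
  A = pi * r^2 = pi * 22.0^2
  A = 1520.53 m^2

1520.53


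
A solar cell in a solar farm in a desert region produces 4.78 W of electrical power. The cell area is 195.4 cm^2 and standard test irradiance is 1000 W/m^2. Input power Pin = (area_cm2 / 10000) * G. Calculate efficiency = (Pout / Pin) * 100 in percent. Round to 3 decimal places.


First compute the input power:
  Pin = area_cm2 / 10000 * G = 195.4 / 10000 * 1000 = 19.54 W
Then compute efficiency:
  Efficiency = (Pout / Pin) * 100 = (4.78 / 19.54) * 100
  Efficiency = 24.463%

24.463


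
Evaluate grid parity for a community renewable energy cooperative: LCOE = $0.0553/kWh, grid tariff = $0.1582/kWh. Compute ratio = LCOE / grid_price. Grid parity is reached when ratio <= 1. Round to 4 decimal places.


Compare LCOE to grid price:
  LCOE = $0.0553/kWh, Grid price = $0.1582/kWh
  Ratio = LCOE / grid_price = 0.0553 / 0.1582 = 0.3496
  Grid parity achieved (ratio <= 1)? yes

0.3496


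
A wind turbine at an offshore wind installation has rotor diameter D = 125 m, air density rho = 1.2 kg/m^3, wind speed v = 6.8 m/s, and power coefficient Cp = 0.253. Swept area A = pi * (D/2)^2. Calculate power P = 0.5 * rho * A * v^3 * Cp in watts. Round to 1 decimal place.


Step 1 -- Compute swept area:
  A = pi * (D/2)^2 = pi * (125/2)^2 = 12271.85 m^2
Step 2 -- Apply wind power equation:
  P = 0.5 * rho * A * v^3 * Cp
  v^3 = 6.8^3 = 314.432
  P = 0.5 * 1.2 * 12271.85 * 314.432 * 0.253
  P = 585744.8 W

585744.8


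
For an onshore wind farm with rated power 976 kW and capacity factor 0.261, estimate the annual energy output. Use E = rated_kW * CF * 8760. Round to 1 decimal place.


Annual energy = rated_kW * capacity_factor * hours_per_year
Given: P_rated = 976 kW, CF = 0.261, hours = 8760
E = 976 * 0.261 * 8760
E = 2231487.4 kWh

2231487.4


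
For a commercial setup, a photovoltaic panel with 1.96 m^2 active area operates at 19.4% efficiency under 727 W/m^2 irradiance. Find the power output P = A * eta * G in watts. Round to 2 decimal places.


Use the solar power formula P = A * eta * G.
Given: A = 1.96 m^2, eta = 0.194, G = 727 W/m^2
P = 1.96 * 0.194 * 727
P = 276.43 W

276.43


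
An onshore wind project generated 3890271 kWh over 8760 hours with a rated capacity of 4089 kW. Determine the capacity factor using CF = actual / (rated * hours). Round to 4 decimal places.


Capacity factor = actual output / maximum possible output
Maximum possible = rated * hours = 4089 * 8760 = 35819640 kWh
CF = 3890271 / 35819640
CF = 0.1086

0.1086


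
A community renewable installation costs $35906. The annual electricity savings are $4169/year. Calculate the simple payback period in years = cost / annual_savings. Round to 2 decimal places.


Simple payback period = initial cost / annual savings
Payback = 35906 / 4169
Payback = 8.61 years

8.61


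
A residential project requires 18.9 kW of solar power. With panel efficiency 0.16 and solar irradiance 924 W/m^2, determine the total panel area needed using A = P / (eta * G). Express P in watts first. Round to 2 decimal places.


Convert target power to watts: P = 18.9 * 1000 = 18900.0 W
Compute denominator: eta * G = 0.16 * 924 = 147.84
Required area A = P / (eta * G) = 18900.0 / 147.84
A = 127.84 m^2

127.84


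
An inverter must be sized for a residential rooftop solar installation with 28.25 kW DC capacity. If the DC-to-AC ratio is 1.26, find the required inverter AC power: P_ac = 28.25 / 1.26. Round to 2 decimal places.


The inverter AC capacity is determined by the DC/AC ratio.
Given: P_dc = 28.25 kW, DC/AC ratio = 1.26
P_ac = P_dc / ratio = 28.25 / 1.26
P_ac = 22.42 kW

22.42


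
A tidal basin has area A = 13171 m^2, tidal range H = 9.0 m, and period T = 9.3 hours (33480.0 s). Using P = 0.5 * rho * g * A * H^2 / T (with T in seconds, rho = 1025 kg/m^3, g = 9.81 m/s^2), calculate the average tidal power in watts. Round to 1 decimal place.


Convert period to seconds: T = 9.3 * 3600 = 33480.0 s
H^2 = 9.0^2 = 81.0
P = 0.5 * rho * g * A * H^2 / T
P = 0.5 * 1025 * 9.81 * 13171 * 81.0 / 33480.0
P = 160206.9 W

160206.9


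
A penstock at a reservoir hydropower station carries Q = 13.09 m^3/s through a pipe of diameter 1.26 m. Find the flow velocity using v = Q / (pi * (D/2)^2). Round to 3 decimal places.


Compute pipe cross-sectional area:
  A = pi * (D/2)^2 = pi * (1.26/2)^2 = 1.2469 m^2
Calculate velocity:
  v = Q / A = 13.09 / 1.2469
  v = 10.498 m/s

10.498


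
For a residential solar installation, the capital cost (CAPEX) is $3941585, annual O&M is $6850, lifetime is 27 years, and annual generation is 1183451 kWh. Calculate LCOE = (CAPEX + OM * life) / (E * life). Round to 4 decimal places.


Total cost = CAPEX + OM * lifetime = 3941585 + 6850 * 27 = 3941585 + 184950 = 4126535
Total generation = annual * lifetime = 1183451 * 27 = 31953177 kWh
LCOE = 4126535 / 31953177
LCOE = 0.1291 $/kWh

0.1291


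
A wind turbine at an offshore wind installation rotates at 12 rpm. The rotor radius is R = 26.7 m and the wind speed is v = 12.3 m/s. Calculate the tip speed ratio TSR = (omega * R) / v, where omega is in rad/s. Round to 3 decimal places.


Convert rotational speed to rad/s:
  omega = 12 * 2 * pi / 60 = 1.2566 rad/s
Compute tip speed:
  v_tip = omega * R = 1.2566 * 26.7 = 33.552 m/s
Tip speed ratio:
  TSR = v_tip / v_wind = 33.552 / 12.3 = 2.728

2.728


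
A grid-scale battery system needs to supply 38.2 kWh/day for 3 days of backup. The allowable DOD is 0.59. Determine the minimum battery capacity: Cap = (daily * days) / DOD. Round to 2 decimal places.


Total energy needed = daily * days = 38.2 * 3 = 114.6 kWh
Account for depth of discharge:
  Cap = total_energy / DOD = 114.6 / 0.59
  Cap = 194.24 kWh

194.24
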